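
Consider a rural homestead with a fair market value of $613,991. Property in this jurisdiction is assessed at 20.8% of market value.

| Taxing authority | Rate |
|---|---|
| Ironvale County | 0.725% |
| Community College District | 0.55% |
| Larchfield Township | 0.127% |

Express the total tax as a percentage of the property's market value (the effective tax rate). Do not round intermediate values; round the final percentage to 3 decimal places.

Assessed value = $613,991 × 0.208 = $127,710.128
Ironvale County: $127,710.128 × 0.00725 = $925.898428
Community College District: $127,710.128 × 0.0055 = $702.405704
Larchfield Township: $127,710.128 × 0.00127 = $162.19186256
Total tax = $1,790.49599456
Effective rate = $1,790.49599456 ÷ $613,991 = 0.292% of market value

0.292%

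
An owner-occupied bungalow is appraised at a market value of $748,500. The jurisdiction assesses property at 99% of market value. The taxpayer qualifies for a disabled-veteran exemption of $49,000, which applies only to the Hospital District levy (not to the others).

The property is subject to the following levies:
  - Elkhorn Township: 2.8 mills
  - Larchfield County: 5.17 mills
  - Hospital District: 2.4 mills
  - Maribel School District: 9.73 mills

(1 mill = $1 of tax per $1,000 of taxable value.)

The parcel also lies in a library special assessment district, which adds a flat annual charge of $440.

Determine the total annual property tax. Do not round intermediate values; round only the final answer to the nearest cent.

$15,216.80

Assessed value = $748,500 × 0.99 = $741,015
Elkhorn Township: $741,015 × 0.0028 = $2,074.842
Larchfield County: $741,015 × 0.00517 = $3,831.04755
Hospital District: ($741,015 − $49,000) × 0.0024 = $692,015 × 0.0024 = $1,660.836
Maribel School District: $741,015 × 0.00973 = $7,210.07595
Levies subtotal = $14,776.8015
Total = $14,776.8015 + $440 = $15,216.8015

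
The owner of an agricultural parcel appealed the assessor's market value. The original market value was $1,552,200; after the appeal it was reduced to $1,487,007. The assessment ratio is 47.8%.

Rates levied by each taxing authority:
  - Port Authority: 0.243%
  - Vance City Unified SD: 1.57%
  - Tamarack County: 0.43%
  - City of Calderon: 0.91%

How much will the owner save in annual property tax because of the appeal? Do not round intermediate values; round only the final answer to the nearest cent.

$982.55

Old assessed value = $1,552,200 × 0.478 = $741,951.6
New assessed value = $1,487,007 × 0.478 = $710,789.346
Combined rate = 0.00243 + 0.0157 + 0.0043 + 0.0091 = 0.03153
Old tax = $741,951.6 × 0.03153 = $23,393.733948
New tax = $710,789.346 × 0.03153 = $22,411.18807938
Reduction = $23,393.733948 − $22,411.18807938 = $982.54586862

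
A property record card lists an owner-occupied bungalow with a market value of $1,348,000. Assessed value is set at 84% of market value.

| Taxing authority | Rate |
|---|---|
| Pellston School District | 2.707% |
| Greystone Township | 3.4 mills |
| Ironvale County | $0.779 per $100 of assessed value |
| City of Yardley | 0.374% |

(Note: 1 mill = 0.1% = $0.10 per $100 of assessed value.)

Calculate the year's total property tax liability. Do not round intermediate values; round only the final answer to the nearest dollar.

$47,557

Assessed value = $1,348,000 × 0.84 = $1,132,320
Pellston School District: $1,132,320 × 0.02707 = $30,651.9024
Greystone Township: $1,132,320 × 0.0034 = $3,849.888
Ironvale County: $1,132,320 × 0.00779 = $8,820.7728
City of Yardley: $1,132,320 × 0.00374 = $4,234.8768
Total = $47,557.44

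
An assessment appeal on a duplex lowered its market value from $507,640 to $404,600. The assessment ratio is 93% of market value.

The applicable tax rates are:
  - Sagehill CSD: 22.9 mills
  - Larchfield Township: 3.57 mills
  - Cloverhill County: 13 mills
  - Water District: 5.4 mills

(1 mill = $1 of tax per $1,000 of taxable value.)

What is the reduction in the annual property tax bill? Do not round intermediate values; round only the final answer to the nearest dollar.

$4,300

Old assessed value = $507,640 × 0.93 = $472,105.2
New assessed value = $404,600 × 0.93 = $376,278
Combined rate = 0.0229 + 0.00357 + 0.013 + 0.0054 = 0.04487
Old tax = $472,105.2 × 0.04487 = $21,183.360324
New tax = $376,278 × 0.04487 = $16,883.59386
Reduction = $21,183.360324 − $16,883.59386 = $4,299.766464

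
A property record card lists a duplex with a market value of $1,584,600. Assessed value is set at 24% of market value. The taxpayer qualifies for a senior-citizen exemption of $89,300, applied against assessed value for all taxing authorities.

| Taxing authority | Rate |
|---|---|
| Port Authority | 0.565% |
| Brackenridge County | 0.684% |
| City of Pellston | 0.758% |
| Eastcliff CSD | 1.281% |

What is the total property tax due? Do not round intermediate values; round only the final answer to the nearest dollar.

$9,568

Assessed value = $1,584,600 × 0.24 = $380,304
Taxable value = $380,304 − $89,300 = $291,004
Port Authority: $291,004 × 0.00565 = $1,644.1726
Brackenridge County: $291,004 × 0.00684 = $1,990.46736
City of Pellston: $291,004 × 0.00758 = $2,205.81032
Eastcliff CSD: $291,004 × 0.01281 = $3,727.76124
Total = $1,644.1726 + $1,990.46736 + $2,205.81032 + $3,727.76124 = $9,568.21152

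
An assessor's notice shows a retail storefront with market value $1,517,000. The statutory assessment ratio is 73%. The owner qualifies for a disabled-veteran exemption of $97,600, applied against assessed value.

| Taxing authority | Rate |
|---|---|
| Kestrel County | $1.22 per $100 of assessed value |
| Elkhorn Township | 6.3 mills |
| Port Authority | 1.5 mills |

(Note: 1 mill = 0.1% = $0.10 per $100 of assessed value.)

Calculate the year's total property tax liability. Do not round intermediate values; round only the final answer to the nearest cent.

Assessed value = $1,517,000 × 0.73 = $1,107,410
Taxable value = $1,107,410 − $97,600 = $1,009,810
Kestrel County: $1,009,810 × 0.0122 = $12,319.682
Elkhorn Township: $1,009,810 × 0.0063 = $6,361.803
Port Authority: $1,009,810 × 0.0015 = $1,514.715
Total = $20,196.2

$20,196.20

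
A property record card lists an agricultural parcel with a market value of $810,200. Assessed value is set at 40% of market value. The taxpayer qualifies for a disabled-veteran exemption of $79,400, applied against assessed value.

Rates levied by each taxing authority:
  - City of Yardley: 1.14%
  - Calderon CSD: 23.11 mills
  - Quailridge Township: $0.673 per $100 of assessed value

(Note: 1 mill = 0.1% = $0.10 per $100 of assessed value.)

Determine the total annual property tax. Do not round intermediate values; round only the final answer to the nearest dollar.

Assessed value = $810,200 × 0.4 = $324,080
Taxable value = $324,080 − $79,400 = $244,680
City of Yardley: $244,680 × 0.0114 = $2,789.352
Calderon CSD: $244,680 × 0.02311 = $5,654.5548
Quailridge Township: $244,680 × 0.00673 = $1,646.6964
Total = $10,090.6032

$10,091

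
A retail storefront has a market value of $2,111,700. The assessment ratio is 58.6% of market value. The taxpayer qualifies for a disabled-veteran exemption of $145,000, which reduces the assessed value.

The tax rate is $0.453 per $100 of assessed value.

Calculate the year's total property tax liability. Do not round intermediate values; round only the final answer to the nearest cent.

Assessed value = $2,111,700 × 0.586 = $1,237,456.2
Taxable value = $1,237,456.2 − $145,000 = $1,092,456.2
Tax = $1,092,456.2 × 0.00453 = $4,948.826586

$4,948.83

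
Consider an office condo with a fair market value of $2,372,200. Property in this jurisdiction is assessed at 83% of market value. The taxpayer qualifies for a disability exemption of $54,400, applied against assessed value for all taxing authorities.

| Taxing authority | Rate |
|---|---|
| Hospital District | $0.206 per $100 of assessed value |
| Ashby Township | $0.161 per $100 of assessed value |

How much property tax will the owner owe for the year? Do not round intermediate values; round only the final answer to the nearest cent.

$7,026.31

Assessed value = $2,372,200 × 0.83 = $1,968,926
Taxable value = $1,968,926 − $54,400 = $1,914,526
Hospital District: $1,914,526 × 0.00206 = $3,943.92356
Ashby Township: $1,914,526 × 0.00161 = $3,082.38686
Total = $3,943.92356 + $3,082.38686 = $7,026.31042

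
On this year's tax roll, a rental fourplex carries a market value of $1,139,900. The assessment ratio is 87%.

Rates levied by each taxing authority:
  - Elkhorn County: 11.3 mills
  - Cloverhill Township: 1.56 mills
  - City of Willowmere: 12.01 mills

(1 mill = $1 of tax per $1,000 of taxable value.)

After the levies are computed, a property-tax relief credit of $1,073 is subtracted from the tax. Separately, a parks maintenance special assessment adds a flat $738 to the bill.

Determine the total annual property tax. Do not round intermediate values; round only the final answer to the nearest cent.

$24,328.90

Assessed value = $1,139,900 × 0.87 = $991,713
Elkhorn County: $991,713 × 0.0113 = $11,206.3569
Cloverhill Township: $991,713 × 0.00156 = $1,547.07228
City of Willowmere: $991,713 × 0.01201 = $11,910.47313
Levies subtotal = $24,663.90231
After credit = $24,663.90231 − $1,073 = $23,590.90231
Total = $23,590.90231 + $738 = $24,328.90231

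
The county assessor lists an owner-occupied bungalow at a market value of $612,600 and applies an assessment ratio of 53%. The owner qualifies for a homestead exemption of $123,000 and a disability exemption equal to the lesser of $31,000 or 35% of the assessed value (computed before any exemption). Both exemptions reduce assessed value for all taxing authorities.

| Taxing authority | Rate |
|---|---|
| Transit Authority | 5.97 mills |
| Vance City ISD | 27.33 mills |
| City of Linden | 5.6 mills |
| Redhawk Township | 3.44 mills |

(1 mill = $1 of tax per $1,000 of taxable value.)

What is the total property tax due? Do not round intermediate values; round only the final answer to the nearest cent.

Assessed value = $612,600 × 0.53 = $324,678
Disability exemption = min($31,000, 35% × $324,678) = min($31,000, $113,637.3) = $31,000 (dollar cap binds)
Taxable value = $324,678 − $123,000 − $31,000 = $170,678
Transit Authority: $170,678 × 0.00597 = $1,018.94766
Vance City ISD: $170,678 × 0.02733 = $4,664.62974
City of Linden: $170,678 × 0.0056 = $955.7968
Redhawk Township: $170,678 × 0.00344 = $587.13232
Total = $7,226.50652

$7,226.51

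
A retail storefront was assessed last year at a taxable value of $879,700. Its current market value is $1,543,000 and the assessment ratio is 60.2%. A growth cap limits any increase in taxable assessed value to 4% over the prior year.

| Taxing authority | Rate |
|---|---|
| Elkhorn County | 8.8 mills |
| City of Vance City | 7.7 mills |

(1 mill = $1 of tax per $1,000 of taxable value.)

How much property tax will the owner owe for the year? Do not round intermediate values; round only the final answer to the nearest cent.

Uncapped assessed value = $1,543,000 × 0.602 = $928,886
Cap limit = $879,700 × 1.04 = $914,888
Taxable assessed value = min($928,886, $914,888) = $914,888 (cap binds)
Elkhorn County: $914,888 × 0.0088 = $8,051.0144
City of Vance City: $914,888 × 0.0077 = $7,044.6376
Total = $15,095.652

$15,095.65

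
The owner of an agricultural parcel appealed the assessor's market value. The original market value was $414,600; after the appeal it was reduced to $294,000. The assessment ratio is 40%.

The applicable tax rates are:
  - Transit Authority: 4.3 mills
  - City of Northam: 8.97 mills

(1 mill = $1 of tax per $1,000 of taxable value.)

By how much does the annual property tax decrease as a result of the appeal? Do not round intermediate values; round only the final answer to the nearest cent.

Old assessed value = $414,600 × 0.4 = $165,840
New assessed value = $294,000 × 0.4 = $117,600
Combined rate = 0.0043 + 0.00897 = 0.01327
Old tax = $165,840 × 0.01327 = $2,200.6968
New tax = $117,600 × 0.01327 = $1,560.552
Reduction = $2,200.6968 − $1,560.552 = $640.1448

$640.14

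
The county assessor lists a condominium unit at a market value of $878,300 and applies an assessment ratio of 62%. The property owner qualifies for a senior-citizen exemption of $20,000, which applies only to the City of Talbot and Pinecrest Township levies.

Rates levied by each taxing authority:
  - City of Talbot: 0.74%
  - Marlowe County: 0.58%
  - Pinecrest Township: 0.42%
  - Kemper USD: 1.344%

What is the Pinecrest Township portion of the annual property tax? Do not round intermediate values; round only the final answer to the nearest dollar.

Assessed value = $878,300 × 0.62 = $544,546
Pinecrest Township taxable value = $544,546 − $20,000 = $524,546
Pinecrest Township levy = $524,546 × 0.0042 = $2,203.0932

$2,203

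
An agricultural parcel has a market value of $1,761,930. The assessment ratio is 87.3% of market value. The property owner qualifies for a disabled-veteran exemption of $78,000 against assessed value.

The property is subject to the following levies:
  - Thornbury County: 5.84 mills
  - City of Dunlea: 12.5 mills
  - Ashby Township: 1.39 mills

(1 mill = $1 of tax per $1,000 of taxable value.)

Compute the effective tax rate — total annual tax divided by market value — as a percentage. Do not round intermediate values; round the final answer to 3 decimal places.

Assessed value = $1,761,930 × 0.873 = $1,538,164.89
Taxable value = $1,538,164.89 − $78,000 = $1,460,164.89
Thornbury County: $1,460,164.89 × 0.00584 = $8,527.3629576
City of Dunlea: $1,460,164.89 × 0.0125 = $18,252.061125
Ashby Township: $1,460,164.89 × 0.00139 = $2,029.6291971
Total tax = $28,809.0532797
Effective rate = $28,809.0532797 ÷ $1,761,930 = 1.635% of market value

1.635%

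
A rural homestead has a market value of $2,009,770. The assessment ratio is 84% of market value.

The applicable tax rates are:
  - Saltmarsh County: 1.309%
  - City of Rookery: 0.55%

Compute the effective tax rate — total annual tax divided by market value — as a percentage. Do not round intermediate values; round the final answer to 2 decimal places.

Assessed value = $2,009,770 × 0.84 = $1,688,206.8
Saltmarsh County: $1,688,206.8 × 0.01309 = $22,098.627012
City of Rookery: $1,688,206.8 × 0.0055 = $9,285.1374
Total tax = $31,383.764412
Effective rate = $31,383.764412 ÷ $2,009,770 = 1.56% of market value

1.56%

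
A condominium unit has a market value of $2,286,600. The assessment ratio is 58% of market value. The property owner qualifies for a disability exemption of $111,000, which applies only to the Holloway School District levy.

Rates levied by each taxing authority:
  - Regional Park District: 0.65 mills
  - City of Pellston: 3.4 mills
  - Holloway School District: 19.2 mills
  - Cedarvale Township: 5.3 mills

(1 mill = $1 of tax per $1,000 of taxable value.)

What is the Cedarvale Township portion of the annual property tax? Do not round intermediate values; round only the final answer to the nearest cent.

Assessed value = $2,286,600 × 0.58 = $1,326,228
Cedarvale Township taxable value = $1,326,228 (exemption does not apply)
Cedarvale Township levy = $1,326,228 × 0.0053 = $7,029.0084

$7,029.01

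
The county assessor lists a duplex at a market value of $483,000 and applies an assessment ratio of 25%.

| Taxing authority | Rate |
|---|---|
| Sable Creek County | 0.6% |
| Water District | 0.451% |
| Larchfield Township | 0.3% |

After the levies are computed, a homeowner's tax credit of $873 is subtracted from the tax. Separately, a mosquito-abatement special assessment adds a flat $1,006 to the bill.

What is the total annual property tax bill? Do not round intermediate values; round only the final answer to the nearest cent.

$1,764.33

Assessed value = $483,000 × 0.25 = $120,750
Sable Creek County: $120,750 × 0.006 = $724.5
Water District: $120,750 × 0.00451 = $544.5825
Larchfield Township: $120,750 × 0.003 = $362.25
Levies subtotal = $1,631.3325
After credit = $1,631.3325 − $873 = $758.3325
Total = $758.3325 + $1,006 = $1,764.3325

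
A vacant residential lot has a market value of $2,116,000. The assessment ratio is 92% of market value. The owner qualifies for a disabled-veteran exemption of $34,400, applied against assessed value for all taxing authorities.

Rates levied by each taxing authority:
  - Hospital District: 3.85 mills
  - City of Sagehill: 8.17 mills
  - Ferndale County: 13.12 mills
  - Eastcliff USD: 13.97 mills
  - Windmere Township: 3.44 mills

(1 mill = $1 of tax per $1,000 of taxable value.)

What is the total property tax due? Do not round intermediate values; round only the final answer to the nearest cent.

$81,369.22

Assessed value = $2,116,000 × 0.92 = $1,946,720
Taxable value = $1,946,720 − $34,400 = $1,912,320
Hospital District: $1,912,320 × 0.00385 = $7,362.432
City of Sagehill: $1,912,320 × 0.00817 = $15,623.6544
Ferndale County: $1,912,320 × 0.01312 = $25,089.6384
Eastcliff USD: $1,912,320 × 0.01397 = $26,715.1104
Windmere Township: $1,912,320 × 0.00344 = $6,578.3808
Total = $7,362.432 + $15,623.6544 + $25,089.6384 + $26,715.1104 + $6,578.3808 = $81,369.216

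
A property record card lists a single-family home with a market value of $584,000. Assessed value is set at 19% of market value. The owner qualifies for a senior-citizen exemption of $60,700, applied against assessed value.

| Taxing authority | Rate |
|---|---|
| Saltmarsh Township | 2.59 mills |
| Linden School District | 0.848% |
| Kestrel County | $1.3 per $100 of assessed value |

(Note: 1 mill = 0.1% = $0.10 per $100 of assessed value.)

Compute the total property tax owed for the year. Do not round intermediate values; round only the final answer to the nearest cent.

$1,209.76

Assessed value = $584,000 × 0.19 = $110,960
Taxable value = $110,960 − $60,700 = $50,260
Saltmarsh Township: $50,260 × 0.00259 = $130.1734
Linden School District: $50,260 × 0.00848 = $426.2048
Kestrel County: $50,260 × 0.013 = $653.38
Total = $1,209.7582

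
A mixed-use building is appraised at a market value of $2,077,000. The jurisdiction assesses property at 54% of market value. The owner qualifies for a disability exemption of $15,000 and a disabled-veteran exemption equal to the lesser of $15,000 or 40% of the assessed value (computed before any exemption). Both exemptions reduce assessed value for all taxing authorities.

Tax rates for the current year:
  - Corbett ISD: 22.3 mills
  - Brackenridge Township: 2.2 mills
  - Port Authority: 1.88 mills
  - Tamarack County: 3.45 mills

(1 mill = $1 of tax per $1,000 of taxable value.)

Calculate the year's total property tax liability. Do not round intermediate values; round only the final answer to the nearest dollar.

$32,562

Assessed value = $2,077,000 × 0.54 = $1,121,580
Disabled-veteran exemption = min($15,000, 40% × $1,121,580) = min($15,000, $448,632) = $15,000 (dollar cap binds)
Taxable value = $1,121,580 − $15,000 − $15,000 = $1,091,580
Corbett ISD: $1,091,580 × 0.0223 = $24,342.234
Brackenridge Township: $1,091,580 × 0.0022 = $2,401.476
Port Authority: $1,091,580 × 0.00188 = $2,052.1704
Tamarack County: $1,091,580 × 0.00345 = $3,765.951
Total = $32,561.8314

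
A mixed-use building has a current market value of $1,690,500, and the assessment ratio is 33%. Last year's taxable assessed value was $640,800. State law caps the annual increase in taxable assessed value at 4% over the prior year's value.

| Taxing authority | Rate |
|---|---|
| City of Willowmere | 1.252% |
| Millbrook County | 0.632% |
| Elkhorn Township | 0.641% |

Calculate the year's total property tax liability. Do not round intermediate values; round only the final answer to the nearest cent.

Uncapped assessed value = $1,690,500 × 0.33 = $557,865
Cap limit = $640,800 × 1.04 = $666,432
Taxable assessed value = min($557,865, $666,432) = $557,865 (cap does not bind)
City of Willowmere: $557,865 × 0.01252 = $6,984.4698
Millbrook County: $557,865 × 0.00632 = $3,525.7068
Elkhorn Township: $557,865 × 0.00641 = $3,575.91465
Total = $14,086.09125

$14,086.09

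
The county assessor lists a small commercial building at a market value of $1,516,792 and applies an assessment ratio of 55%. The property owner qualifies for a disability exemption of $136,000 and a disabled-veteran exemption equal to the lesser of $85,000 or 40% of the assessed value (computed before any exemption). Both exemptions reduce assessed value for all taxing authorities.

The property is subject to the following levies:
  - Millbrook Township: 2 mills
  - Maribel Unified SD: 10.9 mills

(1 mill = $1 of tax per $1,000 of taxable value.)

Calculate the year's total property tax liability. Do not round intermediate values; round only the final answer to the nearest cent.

$7,910.74

Assessed value = $1,516,792 × 0.55 = $834,235.6
Disabled-veteran exemption = min($85,000, 40% × $834,235.6) = min($85,000, $333,694.24) = $85,000 (dollar cap binds)
Taxable value = $834,235.6 − $136,000 − $85,000 = $613,235.6
Millbrook Township: $613,235.6 × 0.002 = $1,226.4712
Maribel Unified SD: $613,235.6 × 0.0109 = $6,684.26804
Total = $7,910.73924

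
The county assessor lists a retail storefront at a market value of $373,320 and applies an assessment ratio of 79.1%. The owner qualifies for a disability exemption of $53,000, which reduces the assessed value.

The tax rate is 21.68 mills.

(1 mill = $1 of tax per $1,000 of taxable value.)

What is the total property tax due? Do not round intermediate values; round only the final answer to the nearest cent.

Assessed value = $373,320 × 0.791 = $295,296.12
Taxable value = $295,296.12 − $53,000 = $242,296.12
Tax = $242,296.12 × 0.02168 = $5,252.9798816

$5,252.98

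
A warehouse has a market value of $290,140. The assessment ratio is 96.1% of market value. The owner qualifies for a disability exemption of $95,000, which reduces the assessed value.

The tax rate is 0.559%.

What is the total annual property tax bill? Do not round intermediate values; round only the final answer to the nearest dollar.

Assessed value = $290,140 × 0.961 = $278,824.54
Taxable value = $278,824.54 − $95,000 = $183,824.54
Tax = $183,824.54 × 0.00559 = $1,027.5791786

$1,028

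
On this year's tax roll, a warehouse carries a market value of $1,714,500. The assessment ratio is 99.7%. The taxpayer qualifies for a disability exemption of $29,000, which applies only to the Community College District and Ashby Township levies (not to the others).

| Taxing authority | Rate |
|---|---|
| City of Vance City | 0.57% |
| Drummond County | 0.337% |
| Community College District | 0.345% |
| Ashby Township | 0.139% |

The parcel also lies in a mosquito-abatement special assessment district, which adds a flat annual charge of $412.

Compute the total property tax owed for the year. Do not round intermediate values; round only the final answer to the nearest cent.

$24,048.79

Assessed value = $1,714,500 × 0.997 = $1,709,356.5
City of Vance City: $1,709,356.5 × 0.0057 = $9,743.33205
Drummond County: $1,709,356.5 × 0.00337 = $5,760.531405
Community College District: ($1,709,356.5 − $29,000) × 0.00345 = $1,680,356.5 × 0.00345 = $5,797.229925
Ashby Township: ($1,709,356.5 − $29,000) × 0.00139 = $1,680,356.5 × 0.00139 = $2,335.695535
Levies subtotal = $23,636.788915
Total = $23,636.788915 + $412 = $24,048.788915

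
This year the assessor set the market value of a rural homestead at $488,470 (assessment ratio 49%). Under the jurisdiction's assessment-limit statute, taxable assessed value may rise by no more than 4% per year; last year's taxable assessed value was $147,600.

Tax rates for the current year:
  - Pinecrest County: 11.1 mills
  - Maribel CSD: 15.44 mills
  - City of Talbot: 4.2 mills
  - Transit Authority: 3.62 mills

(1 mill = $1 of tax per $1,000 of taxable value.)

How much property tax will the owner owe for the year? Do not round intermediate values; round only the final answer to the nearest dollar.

Uncapped assessed value = $488,470 × 0.49 = $239,350.3
Cap limit = $147,600 × 1.04 = $153,504
Taxable assessed value = min($239,350.3, $153,504) = $153,504 (cap binds)
Pinecrest County: $153,504 × 0.0111 = $1,703.8944
Maribel CSD: $153,504 × 0.01544 = $2,370.10176
City of Talbot: $153,504 × 0.0042 = $644.7168
Transit Authority: $153,504 × 0.00362 = $555.68448
Total = $5,274.39744

$5,274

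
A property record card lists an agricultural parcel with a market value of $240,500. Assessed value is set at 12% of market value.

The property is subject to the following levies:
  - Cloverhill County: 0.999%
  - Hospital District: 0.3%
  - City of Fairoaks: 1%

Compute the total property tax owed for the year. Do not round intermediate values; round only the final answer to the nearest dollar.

Assessed value = $240,500 × 0.12 = $28,860
Cloverhill County: $28,860 × 0.00999 = $288.3114
Hospital District: $28,860 × 0.003 = $86.58
City of Fairoaks: $28,860 × 0.01 = $288.6
Total = $288.3114 + $86.58 + $288.6 = $663.4914

$663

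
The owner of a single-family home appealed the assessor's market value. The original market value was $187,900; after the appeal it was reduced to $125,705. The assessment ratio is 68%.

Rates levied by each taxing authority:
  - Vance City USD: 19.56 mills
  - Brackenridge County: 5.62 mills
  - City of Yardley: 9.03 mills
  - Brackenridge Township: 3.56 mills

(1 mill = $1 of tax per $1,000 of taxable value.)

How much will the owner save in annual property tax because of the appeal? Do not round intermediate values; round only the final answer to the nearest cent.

Old assessed value = $187,900 × 0.68 = $127,772
New assessed value = $125,705 × 0.68 = $85,479.4
Combined rate = 0.01956 + 0.00562 + 0.00903 + 0.00356 = 0.03777
Old tax = $127,772 × 0.03777 = $4,825.94844
New tax = $85,479.4 × 0.03777 = $3,228.556938
Reduction = $4,825.94844 − $3,228.556938 = $1,597.391502

$1,597.39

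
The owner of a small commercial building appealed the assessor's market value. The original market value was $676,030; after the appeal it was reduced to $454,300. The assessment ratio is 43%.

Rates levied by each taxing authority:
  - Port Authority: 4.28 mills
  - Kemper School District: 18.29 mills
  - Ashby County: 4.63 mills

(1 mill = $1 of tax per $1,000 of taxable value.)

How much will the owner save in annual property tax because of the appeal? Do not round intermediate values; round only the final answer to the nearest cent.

$2,593.35

Old assessed value = $676,030 × 0.43 = $290,692.9
New assessed value = $454,300 × 0.43 = $195,349
Combined rate = 0.00428 + 0.01829 + 0.00463 = 0.0272
Old tax = $290,692.9 × 0.0272 = $7,906.84688
New tax = $195,349 × 0.0272 = $5,313.4928
Reduction = $7,906.84688 − $5,313.4928 = $2,593.35408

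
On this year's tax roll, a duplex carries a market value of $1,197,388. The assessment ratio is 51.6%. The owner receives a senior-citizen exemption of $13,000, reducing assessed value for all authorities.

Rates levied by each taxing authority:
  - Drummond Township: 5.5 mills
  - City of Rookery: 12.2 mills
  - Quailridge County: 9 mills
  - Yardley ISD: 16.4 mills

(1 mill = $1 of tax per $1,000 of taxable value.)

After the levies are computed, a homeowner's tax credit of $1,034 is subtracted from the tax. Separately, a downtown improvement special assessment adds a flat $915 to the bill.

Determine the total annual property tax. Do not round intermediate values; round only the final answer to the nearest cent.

$25,950.13

Assessed value = $1,197,388 × 0.516 = $617,852.208
Taxable value = $617,852.208 − $13,000 = $604,852.208
Drummond Township: $604,852.208 × 0.0055 = $3,326.687144
City of Rookery: $604,852.208 × 0.0122 = $7,379.1969376
Quailridge County: $604,852.208 × 0.009 = $5,443.669872
Yardley ISD: $604,852.208 × 0.0164 = $9,919.5762112
Levies subtotal = $26,069.1301648
After credit = $26,069.1301648 − $1,034 = $25,035.1301648
Total = $25,035.1301648 + $915 = $25,950.1301648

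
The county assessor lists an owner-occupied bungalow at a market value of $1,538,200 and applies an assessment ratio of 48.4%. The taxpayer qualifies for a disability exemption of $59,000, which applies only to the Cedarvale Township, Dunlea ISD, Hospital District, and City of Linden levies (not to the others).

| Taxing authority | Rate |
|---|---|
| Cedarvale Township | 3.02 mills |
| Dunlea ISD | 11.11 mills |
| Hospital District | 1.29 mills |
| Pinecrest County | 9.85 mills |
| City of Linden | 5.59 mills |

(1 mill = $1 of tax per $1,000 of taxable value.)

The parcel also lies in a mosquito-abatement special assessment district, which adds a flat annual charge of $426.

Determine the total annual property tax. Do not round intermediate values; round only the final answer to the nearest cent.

Assessed value = $1,538,200 × 0.484 = $744,488.8
Cedarvale Township: ($744,488.8 − $59,000) × 0.00302 = $685,488.8 × 0.00302 = $2,070.176176
Dunlea ISD: ($744,488.8 − $59,000) × 0.01111 = $685,488.8 × 0.01111 = $7,615.780568
Hospital District: ($744,488.8 − $59,000) × 0.00129 = $685,488.8 × 0.00129 = $884.280552
Pinecrest County: $744,488.8 × 0.00985 = $7,333.21468
City of Linden: ($744,488.8 − $59,000) × 0.00559 = $685,488.8 × 0.00559 = $3,831.882392
Levies subtotal = $21,735.334368
Total = $21,735.334368 + $426 = $22,161.334368

$22,161.33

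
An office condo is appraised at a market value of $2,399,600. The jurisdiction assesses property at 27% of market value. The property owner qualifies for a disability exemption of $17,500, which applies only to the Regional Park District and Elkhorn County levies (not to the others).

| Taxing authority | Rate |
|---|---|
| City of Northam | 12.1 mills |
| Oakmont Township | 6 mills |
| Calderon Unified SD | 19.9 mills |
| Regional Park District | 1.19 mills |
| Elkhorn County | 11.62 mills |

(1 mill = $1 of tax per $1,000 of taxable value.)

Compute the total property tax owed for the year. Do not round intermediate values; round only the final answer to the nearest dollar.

$32,695

Assessed value = $2,399,600 × 0.27 = $647,892
City of Northam: $647,892 × 0.0121 = $7,839.4932
Oakmont Township: $647,892 × 0.006 = $3,887.352
Calderon Unified SD: $647,892 × 0.0199 = $12,893.0508
Regional Park District: ($647,892 − $17,500) × 0.00119 = $630,392 × 0.00119 = $750.16648
Elkhorn County: ($647,892 − $17,500) × 0.01162 = $630,392 × 0.01162 = $7,325.15504
Total = $32,695.21752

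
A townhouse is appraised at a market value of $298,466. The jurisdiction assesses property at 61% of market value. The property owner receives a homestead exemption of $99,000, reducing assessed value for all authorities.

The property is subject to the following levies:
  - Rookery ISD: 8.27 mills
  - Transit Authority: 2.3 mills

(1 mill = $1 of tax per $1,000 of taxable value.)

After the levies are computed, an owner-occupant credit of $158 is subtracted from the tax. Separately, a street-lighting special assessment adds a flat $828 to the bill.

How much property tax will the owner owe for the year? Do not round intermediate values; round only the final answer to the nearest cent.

$1,547.99

Assessed value = $298,466 × 0.61 = $182,064.26
Taxable value = $182,064.26 − $99,000 = $83,064.26
Rookery ISD: $83,064.26 × 0.00827 = $686.9414302
Transit Authority: $83,064.26 × 0.0023 = $191.047798
Levies subtotal = $877.9892282
After credit = $877.9892282 − $158 = $719.9892282
Total = $719.9892282 + $828 = $1,547.9892282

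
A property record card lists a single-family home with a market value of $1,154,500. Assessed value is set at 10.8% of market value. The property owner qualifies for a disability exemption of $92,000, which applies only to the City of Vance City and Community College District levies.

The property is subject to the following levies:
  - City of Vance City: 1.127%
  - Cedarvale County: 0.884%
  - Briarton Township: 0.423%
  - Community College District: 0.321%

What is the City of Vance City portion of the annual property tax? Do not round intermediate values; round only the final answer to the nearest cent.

$368.37

Assessed value = $1,154,500 × 0.108 = $124,686
City of Vance City taxable value = $124,686 − $92,000 = $32,686
City of Vance City levy = $32,686 × 0.01127 = $368.37122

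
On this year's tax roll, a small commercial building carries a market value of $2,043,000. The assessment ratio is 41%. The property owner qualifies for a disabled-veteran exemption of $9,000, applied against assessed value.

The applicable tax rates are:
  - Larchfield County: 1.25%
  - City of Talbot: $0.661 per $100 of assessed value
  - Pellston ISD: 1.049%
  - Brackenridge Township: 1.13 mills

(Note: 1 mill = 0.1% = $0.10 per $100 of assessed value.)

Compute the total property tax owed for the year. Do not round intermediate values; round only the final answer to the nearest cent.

$25,463.80

Assessed value = $2,043,000 × 0.41 = $837,630
Taxable value = $837,630 − $9,000 = $828,630
Larchfield County: $828,630 × 0.0125 = $10,357.875
City of Talbot: $828,630 × 0.00661 = $5,477.2443
Pellston ISD: $828,630 × 0.01049 = $8,692.3287
Brackenridge Township: $828,630 × 0.00113 = $936.3519
Total = $25,463.7999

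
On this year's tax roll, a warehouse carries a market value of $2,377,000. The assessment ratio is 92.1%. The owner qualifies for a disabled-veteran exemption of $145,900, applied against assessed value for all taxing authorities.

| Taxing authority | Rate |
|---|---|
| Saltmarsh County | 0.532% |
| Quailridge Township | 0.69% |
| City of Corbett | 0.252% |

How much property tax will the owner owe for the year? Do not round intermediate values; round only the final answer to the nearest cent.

$30,118.49

Assessed value = $2,377,000 × 0.921 = $2,189,217
Taxable value = $2,189,217 − $145,900 = $2,043,317
Saltmarsh County: $2,043,317 × 0.00532 = $10,870.44644
Quailridge Township: $2,043,317 × 0.0069 = $14,098.8873
City of Corbett: $2,043,317 × 0.00252 = $5,149.15884
Total = $10,870.44644 + $14,098.8873 + $5,149.15884 = $30,118.49258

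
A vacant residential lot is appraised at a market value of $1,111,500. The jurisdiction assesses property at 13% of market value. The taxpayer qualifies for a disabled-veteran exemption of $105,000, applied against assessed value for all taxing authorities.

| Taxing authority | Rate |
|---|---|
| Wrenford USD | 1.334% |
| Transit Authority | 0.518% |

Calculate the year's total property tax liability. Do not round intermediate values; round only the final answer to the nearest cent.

Assessed value = $1,111,500 × 0.13 = $144,495
Taxable value = $144,495 − $105,000 = $39,495
Wrenford USD: $39,495 × 0.01334 = $526.8633
Transit Authority: $39,495 × 0.00518 = $204.5841
Total = $526.8633 + $204.5841 = $731.4474

$731.45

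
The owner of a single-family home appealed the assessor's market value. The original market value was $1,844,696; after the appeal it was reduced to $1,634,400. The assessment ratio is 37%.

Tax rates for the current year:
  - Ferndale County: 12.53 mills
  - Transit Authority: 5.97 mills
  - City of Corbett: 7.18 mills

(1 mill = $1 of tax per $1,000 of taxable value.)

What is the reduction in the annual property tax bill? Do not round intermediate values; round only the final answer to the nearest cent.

Old assessed value = $1,844,696 × 0.37 = $682,537.52
New assessed value = $1,634,400 × 0.37 = $604,728
Combined rate = 0.01253 + 0.00597 + 0.00718 = 0.02568
Old tax = $682,537.52 × 0.02568 = $17,527.5635136
New tax = $604,728 × 0.02568 = $15,529.41504
Reduction = $17,527.5635136 − $15,529.41504 = $1,998.1484736

$1,998.15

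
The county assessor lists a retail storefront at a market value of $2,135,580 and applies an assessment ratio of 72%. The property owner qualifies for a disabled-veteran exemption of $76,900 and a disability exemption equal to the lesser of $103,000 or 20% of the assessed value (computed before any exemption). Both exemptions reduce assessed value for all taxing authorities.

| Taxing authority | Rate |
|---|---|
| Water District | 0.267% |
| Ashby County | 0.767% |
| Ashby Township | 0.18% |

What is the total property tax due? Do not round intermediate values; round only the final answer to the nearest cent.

$16,482.69

Assessed value = $2,135,580 × 0.72 = $1,537,617.6
Disability exemption = min($103,000, 20% × $1,537,617.6) = min($103,000, $307,523.52) = $103,000 (dollar cap binds)
Taxable value = $1,537,617.6 − $76,900 − $103,000 = $1,357,717.6
Water District: $1,357,717.6 × 0.00267 = $3,625.105992
Ashby County: $1,357,717.6 × 0.00767 = $10,413.693992
Ashby Township: $1,357,717.6 × 0.0018 = $2,443.89168
Total = $16,482.691664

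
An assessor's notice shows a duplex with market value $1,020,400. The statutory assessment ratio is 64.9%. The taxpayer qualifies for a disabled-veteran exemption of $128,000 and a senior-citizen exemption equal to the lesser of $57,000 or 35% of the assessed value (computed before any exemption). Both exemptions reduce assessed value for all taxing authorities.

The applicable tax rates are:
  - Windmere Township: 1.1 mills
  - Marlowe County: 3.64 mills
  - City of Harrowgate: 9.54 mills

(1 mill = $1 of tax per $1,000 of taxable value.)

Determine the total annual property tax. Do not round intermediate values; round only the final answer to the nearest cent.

$6,814.98

Assessed value = $1,020,400 × 0.649 = $662,239.6
Senior-citizen exemption = min($57,000, 35% × $662,239.6) = min($57,000, $231,783.86) = $57,000 (dollar cap binds)
Taxable value = $662,239.6 − $128,000 − $57,000 = $477,239.6
Windmere Township: $477,239.6 × 0.0011 = $524.96356
Marlowe County: $477,239.6 × 0.00364 = $1,737.152144
City of Harrowgate: $477,239.6 × 0.00954 = $4,552.865784
Total = $6,814.981488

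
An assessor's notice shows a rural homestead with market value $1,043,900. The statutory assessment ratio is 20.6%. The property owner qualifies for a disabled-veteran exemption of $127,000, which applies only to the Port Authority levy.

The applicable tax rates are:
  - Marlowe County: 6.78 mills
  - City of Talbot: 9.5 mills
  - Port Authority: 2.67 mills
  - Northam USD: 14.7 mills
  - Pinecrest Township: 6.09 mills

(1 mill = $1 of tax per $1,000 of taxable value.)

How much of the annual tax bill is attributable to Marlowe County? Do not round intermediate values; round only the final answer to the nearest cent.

Assessed value = $1,043,900 × 0.206 = $215,043.4
Marlowe County taxable value = $215,043.4 (exemption does not apply)
Marlowe County levy = $215,043.4 × 0.00678 = $1,457.994252

$1,457.99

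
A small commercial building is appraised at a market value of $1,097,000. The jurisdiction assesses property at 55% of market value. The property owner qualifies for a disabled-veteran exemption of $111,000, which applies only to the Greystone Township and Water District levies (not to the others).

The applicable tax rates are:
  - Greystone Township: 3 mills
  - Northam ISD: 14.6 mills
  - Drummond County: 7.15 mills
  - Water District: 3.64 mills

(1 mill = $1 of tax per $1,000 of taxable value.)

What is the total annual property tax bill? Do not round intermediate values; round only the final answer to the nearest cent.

Assessed value = $1,097,000 × 0.55 = $603,350
Greystone Township: ($603,350 − $111,000) × 0.003 = $492,350 × 0.003 = $1,477.05
Northam ISD: $603,350 × 0.0146 = $8,808.91
Drummond County: $603,350 × 0.00715 = $4,313.9525
Water District: ($603,350 − $111,000) × 0.00364 = $492,350 × 0.00364 = $1,792.154
Total = $16,392.0665

$16,392.07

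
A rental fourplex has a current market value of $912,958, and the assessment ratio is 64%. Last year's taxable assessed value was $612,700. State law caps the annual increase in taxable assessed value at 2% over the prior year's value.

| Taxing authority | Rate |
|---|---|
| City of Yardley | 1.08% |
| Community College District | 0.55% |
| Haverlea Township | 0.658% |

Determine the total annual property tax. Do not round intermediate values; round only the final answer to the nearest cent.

$13,368.63

Uncapped assessed value = $912,958 × 0.64 = $584,293.12
Cap limit = $612,700 × 1.02 = $624,954
Taxable assessed value = min($584,293.12, $624,954) = $584,293.12 (cap does not bind)
City of Yardley: $584,293.12 × 0.0108 = $6,310.365696
Community College District: $584,293.12 × 0.0055 = $3,213.61216
Haverlea Township: $584,293.12 × 0.00658 = $3,844.6487296
Total = $13,368.6265856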